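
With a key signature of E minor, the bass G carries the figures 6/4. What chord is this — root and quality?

The figures 6/4 indicate a triad in second inversion.
In second inversion the root lies a fourth above the bass: a fourth above G in E minor is C.
The chord tones are G, C, E, giving C major.

C major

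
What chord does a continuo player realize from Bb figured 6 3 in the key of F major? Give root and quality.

The figures 6 3 indicate a triad in first inversion.
In first inversion the root lies a sixth above the bass: a sixth above Bb in F major is G.
The chord tones are Bb, D, G, giving G minor.

G minor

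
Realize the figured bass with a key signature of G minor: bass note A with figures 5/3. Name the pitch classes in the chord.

A, C, Eb

A third above A in this key is C.
A fifth above A in this key is Eb.
Together with the bass A, this spells A diminished in root position.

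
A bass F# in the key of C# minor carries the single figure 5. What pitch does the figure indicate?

Counting 4 letter steps above F# lands on C; in C# minor, that letter is C#.

C#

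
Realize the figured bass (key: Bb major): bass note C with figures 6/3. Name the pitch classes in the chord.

A third above C in this key is Eb.
A sixth above C in this key is A.
Together with the bass C, this spells A diminished in first inversion.

C, Eb, A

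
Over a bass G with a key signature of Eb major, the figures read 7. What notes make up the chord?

G, Bb, D, F

The written figures 7 are shorthand for 7/5/3: the 5/3 are implied.
A third above G in this key is Bb.
A fifth above G in this key is D.
A seventh above G in this key is F.
Together with the bass G, this spells G minor seventh in root position.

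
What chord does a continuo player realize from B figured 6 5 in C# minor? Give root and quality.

The figures 6 5 indicate a seventh chord in first inversion.
In first inversion the root lies a sixth above the bass: a sixth above B in C# minor is G#.
The chord tones are B, D#, F#, G#, giving G# minor seventh.

G# minor seventh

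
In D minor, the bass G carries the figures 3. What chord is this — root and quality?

G minor

The figures 3 indicate a triad in root position.
In root position the bass is the root, so the root is G.
The chord tones are G, Bb, D, giving G minor.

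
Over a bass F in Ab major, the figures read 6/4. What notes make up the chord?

A fourth above F in this key is Bb.
A sixth above F in this key is Db.
Together with the bass F, this spells Bb minor in second inversion.

F, Bb, Db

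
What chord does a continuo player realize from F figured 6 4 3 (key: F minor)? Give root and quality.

The figures 6 4 3 indicate a seventh chord in second inversion.
In second inversion the root lies a fourth above the bass: a fourth above F in F minor is Bb.
The chord tones are F, Ab, Bb, Db, giving Bb minor seventh.

Bb minor seventh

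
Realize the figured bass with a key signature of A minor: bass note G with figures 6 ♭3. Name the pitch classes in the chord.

A third above G in this key is B, lowered to Bb by the flat.
A sixth above G in this key is E.
Together with the bass G, this spells E diminished in first inversion.

G, Bb, E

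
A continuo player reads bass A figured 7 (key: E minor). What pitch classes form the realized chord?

A, C, E, G

The written figures 7 are shorthand for 7/5/3: the 5/3 are implied.
A third above A in this key is C.
A fifth above A in this key is E.
A seventh above A in this key is G.
Together with the bass A, this spells A minor seventh in root position.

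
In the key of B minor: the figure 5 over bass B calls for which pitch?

F#

Counting 4 letter steps above B lands on F; in B minor, that letter is F#.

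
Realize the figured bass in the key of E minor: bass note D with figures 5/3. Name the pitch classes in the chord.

A third above D in this key is F#.
A fifth above D in this key is A.
Together with the bass D, this spells D major in root position.

D, F#, A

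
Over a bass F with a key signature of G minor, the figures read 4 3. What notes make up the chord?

The written figures 4 3 are shorthand for 6/4/3: the 6 is implied.
A third above F in this key is A.
A fourth above F in this key is Bb.
A sixth above F in this key is D.
Together with the bass F, this spells Bb major seventh in second inversion.

F, A, Bb, D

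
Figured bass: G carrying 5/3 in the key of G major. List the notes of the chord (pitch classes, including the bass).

G, B, D

A third above G in this key is B.
A fifth above G in this key is D.
Together with the bass G, this spells G major in root position.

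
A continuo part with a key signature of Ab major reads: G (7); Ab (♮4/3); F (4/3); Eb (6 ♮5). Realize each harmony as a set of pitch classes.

G, Bb, Db, F | Ab, C, D, F | F, Ab, Bb, Db | Eb, G, B, C

G (7/5/3): G, Bb, Db, F.
Ab (6/♮4/3): Ab, C, D, F.
F (6/4/3): F, Ab, Bb, Db.
Eb (6/♮5/3): Eb, G, B, C.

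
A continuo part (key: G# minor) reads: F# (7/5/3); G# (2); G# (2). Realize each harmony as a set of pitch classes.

F#, A#, C#, E | G#, A#, C#, E | G#, A#, C#, E

F# (7/5/3): F#, A#, C#, E.
G# (6/4/2): G#, A#, C#, E.
G# (6/4/2): G#, A#, C#, E.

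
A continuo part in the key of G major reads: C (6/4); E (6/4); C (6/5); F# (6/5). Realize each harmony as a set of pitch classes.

C, F#, A | E, A, C | C, E, G, A | F#, A, C, D

C (6/4): C, F#, A.
E (6/4): E, A, C.
C (6/5/3): C, E, G, A.
F# (6/5/3): F#, A, C, D.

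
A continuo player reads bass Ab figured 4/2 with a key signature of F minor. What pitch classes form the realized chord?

Ab, Bb, Db, F

The written figures 4/2 are shorthand for 6/4/2: the 6 is implied.
A second above Ab in this key is Bb.
A fourth above Ab in this key is Db.
A sixth above Ab in this key is F.
Together with the bass Ab, this spells Bb minor seventh in third inversion.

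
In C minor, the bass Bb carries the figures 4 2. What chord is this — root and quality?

C minor seventh

The figures 4 2 indicate a seventh chord in third inversion.
In third inversion the root lies a second above the bass: a second above Bb in C minor is C.
The chord tones are Bb, C, Eb, G, giving C minor seventh.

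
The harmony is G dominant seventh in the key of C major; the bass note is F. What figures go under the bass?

4/2

F is the seventh of G dominant seventh, so the chord is in third inversion.
A seventh chord in third inversion is figured 6/4/2, conventionally abbreviated 4/2.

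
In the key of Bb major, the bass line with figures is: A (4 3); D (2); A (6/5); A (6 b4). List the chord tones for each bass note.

A (6/4/3): A, C, D, F.
D (6/4/2): D, Eb, G, Bb.
A (6/5/3): A, C, Eb, F.
A (6/b4): A, Db, F.

A, C, D, F | D, Eb, G, Bb | A, C, Eb, F | A, Db, F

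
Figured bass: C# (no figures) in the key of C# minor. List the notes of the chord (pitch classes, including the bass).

An unfigured bass implies 5/3.
A third above C# in this key is E.
A fifth above C# in this key is G#.
Together with the bass C#, this spells C# minor in root position.

C#, E, G#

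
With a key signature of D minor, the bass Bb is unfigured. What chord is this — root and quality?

An unfigured bass indicates a triad in root position.
In root position the bass is the root, so the root is Bb.
The chord tones are Bb, D, F, giving Bb major.

Bb major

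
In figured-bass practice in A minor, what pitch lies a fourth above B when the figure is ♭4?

Eb

Counting 3 letter steps above B lands on E; in A minor, that letter is E.
The b4 figure lowers it a semitone, giving Eb.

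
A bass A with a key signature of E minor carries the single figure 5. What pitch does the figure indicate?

Counting 4 letter steps above A lands on E; in E minor, that letter is E.

E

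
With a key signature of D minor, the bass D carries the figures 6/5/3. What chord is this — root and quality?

Bb major seventh

The figures 6/5/3 indicate a seventh chord in first inversion.
In first inversion the root lies a sixth above the bass: a sixth above D in D minor is Bb.
The chord tones are D, F, A, Bb, giving Bb major seventh.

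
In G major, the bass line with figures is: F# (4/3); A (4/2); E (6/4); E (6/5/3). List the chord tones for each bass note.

F#, A, B, D | A, B, D, F# | E, A, C | E, G, B, C

F# (6/4/3): F#, A, B, D.
A (6/4/2): A, B, D, F#.
E (6/4): E, A, C.
E (6/5/3): E, G, B, C.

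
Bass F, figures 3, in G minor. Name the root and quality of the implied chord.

The figures 3 indicate a triad in root position.
In root position the bass is the root, so the root is F.
The chord tones are F, A, C, giving F major.

F major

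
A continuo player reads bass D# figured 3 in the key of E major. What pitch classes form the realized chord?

D#, F#, A

The written figures 3 are shorthand for 5/3: the 5 is implied.
A third above D# in this key is F#.
A fifth above D# in this key is A.
Together with the bass D#, this spells D# diminished in root position.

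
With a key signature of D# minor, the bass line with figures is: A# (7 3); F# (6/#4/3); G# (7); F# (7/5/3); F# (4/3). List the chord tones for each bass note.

A#, C#, E#, G# | F#, A#, B#, D# | G#, B, D#, F# | F#, A#, C#, E# | F#, A#, B, D#

A# (7/5/3): A#, C#, E#, G#.
F# (6/#4/3): F#, A#, B#, D#.
G# (7/5/3): G#, B, D#, F#.
F# (7/5/3): F#, A#, C#, E#.
F# (6/4/3): F#, A#, B, D#.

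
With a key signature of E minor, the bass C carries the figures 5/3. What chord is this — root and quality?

C major

The figures 5/3 indicate a triad in root position.
In root position the bass is the root, so the root is C.
The chord tones are C, E, G, giving C major.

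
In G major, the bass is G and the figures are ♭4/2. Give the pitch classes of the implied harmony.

G, A, Cb, E

The written figures ♭4/2 are shorthand for 6/4/2: the 6 is implied.
A second above G in this key is A.
A fourth above G in this key is C, lowered to Cb by the flat.
A sixth above G in this key is E.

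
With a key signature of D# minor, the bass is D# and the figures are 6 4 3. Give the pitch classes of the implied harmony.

A third above D# in this key is F#.
A fourth above D# in this key is G#.
A sixth above D# in this key is B.
Together with the bass D#, this spells G# minor seventh in second inversion.

D#, F#, G#, B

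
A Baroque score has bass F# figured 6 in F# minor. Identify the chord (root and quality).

D major

The figures 6 indicate a triad in first inversion.
In first inversion the root lies a sixth above the bass: a sixth above F# in F# minor is D.
The chord tones are F#, A, D, giving D major.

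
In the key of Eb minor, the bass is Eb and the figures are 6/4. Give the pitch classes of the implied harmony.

Eb, Ab, Cb

A fourth above Eb in this key is Ab.
A sixth above Eb in this key is Cb.
Together with the bass Eb, this spells Ab minor in second inversion.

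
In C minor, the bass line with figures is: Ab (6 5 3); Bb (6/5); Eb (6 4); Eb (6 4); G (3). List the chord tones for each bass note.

Ab (6/5/3): Ab, C, Eb, F.
Bb (6/5/3): Bb, D, F, G.
Eb (6/4): Eb, Ab, C.
Eb (6/4): Eb, Ab, C.
G (5/3): G, Bb, D.

Ab, C, Eb, F | Bb, D, F, G | Eb, Ab, C | Eb, Ab, C | G, Bb, D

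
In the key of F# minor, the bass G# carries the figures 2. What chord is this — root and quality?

A major seventh

The figures 2 indicate a seventh chord in third inversion.
In third inversion the root lies a second above the bass: a second above G# in F# minor is A.
The chord tones are G#, A, C#, E, giving A major seventh.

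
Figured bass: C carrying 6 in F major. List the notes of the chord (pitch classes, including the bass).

The written figures 6 are shorthand for 6/3: the 3 is implied.
A third above C in this key is E.
A sixth above C in this key is A.
Together with the bass C, this spells A minor in first inversion.

C, E, A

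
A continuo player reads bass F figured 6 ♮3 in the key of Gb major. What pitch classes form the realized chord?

A third above F in this key is Ab, made natural (A) by the ♮ figure.
A sixth above F in this key is Db.
Together with the bass F, this spells Db augmented in first inversion.

F, A, Db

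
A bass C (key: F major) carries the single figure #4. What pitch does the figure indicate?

Counting 3 letter steps above C lands on F; in F major, that letter is F.
The #4 figure raises it a semitone, giving F#.

F#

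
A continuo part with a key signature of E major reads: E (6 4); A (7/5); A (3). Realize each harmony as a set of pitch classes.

E (6/4): E, A, C#.
A (7/5/3): A, C#, E, G#.
A (5/3): A, C#, E.

E, A, C# | A, C#, E, G# | A, C#, E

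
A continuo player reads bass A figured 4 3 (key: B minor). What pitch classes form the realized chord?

The written figures 4 3 are shorthand for 6/4/3: the 6 is implied.
A third above A in this key is C#.
A fourth above A in this key is D.
A sixth above A in this key is F#.
Together with the bass A, this spells D major seventh in second inversion.

A, C#, D, F#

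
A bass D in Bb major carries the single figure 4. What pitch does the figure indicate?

G

Counting 3 letter steps above D lands on G; in Bb major, that letter is G.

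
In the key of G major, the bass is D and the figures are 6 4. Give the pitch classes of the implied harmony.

D, G, B

A fourth above D in this key is G.
A sixth above D in this key is B.
Together with the bass D, this spells G major in second inversion.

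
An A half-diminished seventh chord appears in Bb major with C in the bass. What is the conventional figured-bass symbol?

6/5

C is the third of A half-diminished seventh, so the chord is in first inversion.
A seventh chord in first inversion is figured 6/5/3, conventionally abbreviated 6/5.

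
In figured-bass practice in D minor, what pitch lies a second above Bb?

C

Counting 1 letter step above Bb lands on C; in D minor, that letter is C.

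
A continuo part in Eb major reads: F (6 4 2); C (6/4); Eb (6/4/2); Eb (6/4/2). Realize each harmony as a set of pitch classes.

F, G, Bb, D | C, F, Ab | Eb, F, Ab, C | Eb, F, Ab, C

F (6/4/2): F, G, Bb, D.
C (6/4): C, F, Ab.
Eb (6/4/2): Eb, F, Ab, C.
Eb (6/4/2): Eb, F, Ab, C.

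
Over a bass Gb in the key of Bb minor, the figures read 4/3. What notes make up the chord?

Gb, Bb, C, Eb

The written figures 4/3 are shorthand for 6/4/3: the 6 is implied.
A third above Gb in this key is Bb.
A fourth above Gb in this key is C.
A sixth above Gb in this key is Eb.
Together with the bass Gb, this spells C half-diminished seventh in second inversion.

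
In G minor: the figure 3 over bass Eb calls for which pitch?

G

Counting 2 letter steps above Eb lands on G; in G minor, that letter is G.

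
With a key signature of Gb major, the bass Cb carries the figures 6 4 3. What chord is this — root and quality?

F half-diminished seventh

The figures 6 4 3 indicate a seventh chord in second inversion.
In second inversion the root lies a fourth above the bass: a fourth above Cb in Gb major is F.
The chord tones are Cb, Eb, F, Ab, giving F half-diminished seventh.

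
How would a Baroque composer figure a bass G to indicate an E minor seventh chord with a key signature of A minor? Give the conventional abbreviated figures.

6/5

G is the third of E minor seventh, so the chord is in first inversion.
A seventh chord in first inversion is figured 6/5/3, conventionally abbreviated 6/5.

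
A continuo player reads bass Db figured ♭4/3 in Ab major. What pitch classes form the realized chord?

Db, F, Gb, Bb

The written figures ♭4/3 are shorthand for 6/4/3: the 6 is implied.
A third above Db in this key is F.
A fourth above Db in this key is G, lowered to Gb by the flat.
A sixth above Db in this key is Bb.
Together with the bass Db, this spells Gb major seventh in second inversion.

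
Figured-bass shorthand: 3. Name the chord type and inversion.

3 is shorthand for 5/3.
Intervals of 5/3 above the bass form a triad; the bass is the root, so this is root position.

triad, root position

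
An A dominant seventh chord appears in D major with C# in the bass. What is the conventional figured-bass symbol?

6/5

C# is the third of A dominant seventh, so the chord is in first inversion.
A seventh chord in first inversion is figured 6/5/3, conventionally abbreviated 6/5.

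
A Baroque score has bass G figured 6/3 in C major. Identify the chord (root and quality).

E minor

The figures 6/3 indicate a triad in first inversion.
In first inversion the root lies a sixth above the bass: a sixth above G in C major is E.
The chord tones are G, B, E, giving E minor.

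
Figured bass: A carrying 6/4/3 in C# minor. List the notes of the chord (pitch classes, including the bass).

A, C#, D#, F#

A third above A in this key is C#.
A fourth above A in this key is D#.
A sixth above A in this key is F#.
Together with the bass A, this spells D# half-diminished seventh in second inversion.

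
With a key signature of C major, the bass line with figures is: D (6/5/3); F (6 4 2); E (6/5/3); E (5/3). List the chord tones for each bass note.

D (6/5/3): D, F, A, B.
F (6/4/2): F, G, B, D.
E (6/5/3): E, G, B, C.
E (5/3): E, G, B.

D, F, A, B | F, G, B, D | E, G, B, C | E, G, B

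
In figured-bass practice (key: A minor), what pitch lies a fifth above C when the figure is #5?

Counting 4 letter steps above C lands on G; in A minor, that letter is G.
The #5 figure raises it a semitone, giving G#.

G#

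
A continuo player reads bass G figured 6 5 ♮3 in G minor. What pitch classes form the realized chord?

A third above G in this key is Bb, made natural (B) by the ♮ figure.
A fifth above G in this key is D.
A sixth above G in this key is Eb.
Together with the bass G, this spells Eb augmented major seventh in first inversion.

G, B, D, Eb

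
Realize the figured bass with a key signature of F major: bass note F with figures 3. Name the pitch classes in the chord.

The written figures 3 are shorthand for 5/3: the 5 is implied.
A third above F in this key is A.
A fifth above F in this key is C.
Together with the bass F, this spells F major in root position.

F, A, C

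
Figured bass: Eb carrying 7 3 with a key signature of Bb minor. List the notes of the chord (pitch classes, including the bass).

The written figures 7 3 are shorthand for 7/5/3: the 5 is implied.
A third above Eb in this key is Gb.
A fifth above Eb in this key is Bb.
A seventh above Eb in this key is Db.
Together with the bass Eb, this spells Eb minor seventh in root position.

Eb, Gb, Bb, Db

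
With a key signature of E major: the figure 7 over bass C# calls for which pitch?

B

Counting 6 letter steps above C# lands on B; in E major, that letter is B.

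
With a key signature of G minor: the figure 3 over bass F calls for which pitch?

Counting 2 letter steps above F lands on A; in G minor, that letter is A.

A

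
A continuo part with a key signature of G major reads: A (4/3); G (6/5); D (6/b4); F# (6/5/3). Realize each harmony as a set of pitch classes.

A (6/4/3): A, C, D, F#.
G (6/5/3): G, B, D, E.
D (6/b4): D, Gb, B.
F# (6/5/3): F#, A, C, D.

A, C, D, F# | G, B, D, E | D, Gb, B | F#, A, C, D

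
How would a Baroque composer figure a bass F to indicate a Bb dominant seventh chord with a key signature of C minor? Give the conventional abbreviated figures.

F is the fifth of Bb dominant seventh, so the chord is in second inversion.
A seventh chord in second inversion is figured 6/4/3, conventionally abbreviated 4/3.

4/3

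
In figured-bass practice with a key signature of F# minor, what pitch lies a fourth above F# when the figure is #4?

B#

Counting 3 letter steps above F# lands on B; in F# minor, that letter is B.
The #4 figure raises it a semitone, giving B#.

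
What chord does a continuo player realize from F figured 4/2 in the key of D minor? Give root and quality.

The figures 4/2 indicate a seventh chord in third inversion.
In third inversion the root lies a second above the bass: a second above F in D minor is G.
The chord tones are F, G, Bb, D, giving G minor seventh.

G minor seventh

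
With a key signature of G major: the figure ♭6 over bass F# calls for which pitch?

Db

Counting 5 letter steps above F# lands on D; in G major, that letter is D.
The b6 figure lowers it a semitone, giving Db.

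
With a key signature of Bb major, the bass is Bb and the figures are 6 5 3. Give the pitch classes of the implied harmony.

A third above Bb in this key is D.
A fifth above Bb in this key is F.
A sixth above Bb in this key is G.
Together with the bass Bb, this spells G minor seventh in first inversion.

Bb, D, F, G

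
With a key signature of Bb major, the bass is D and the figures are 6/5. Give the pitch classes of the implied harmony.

The written figures 6/5 are shorthand for 6/5/3: the 3 is implied.
A third above D in this key is F.
A fifth above D in this key is A.
A sixth above D in this key is Bb.
Together with the bass D, this spells Bb major seventh in first inversion.

D, F, A, Bb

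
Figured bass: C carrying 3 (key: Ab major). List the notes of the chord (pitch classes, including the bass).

C, Eb, G

The written figures 3 are shorthand for 5/3: the 5 is implied.
A third above C in this key is Eb.
A fifth above C in this key is G.
Together with the bass C, this spells C minor in root position.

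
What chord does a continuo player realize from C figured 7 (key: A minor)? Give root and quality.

The figures 7 indicate a seventh chord in root position.
In root position the bass is the root, so the root is C.
The chord tones are C, E, G, B, giving C major seventh.

C major seventh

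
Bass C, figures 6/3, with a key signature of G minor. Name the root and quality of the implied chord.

The figures 6/3 indicate a triad in first inversion.
In first inversion the root lies a sixth above the bass: a sixth above C in G minor is A.
The chord tones are C, Eb, A, giving A diminished.

A diminished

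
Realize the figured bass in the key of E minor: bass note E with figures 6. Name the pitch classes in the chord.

E, G, C

The written figures 6 are shorthand for 6/3: the 3 is implied.
A third above E in this key is G.
A sixth above E in this key is C.
Together with the bass E, this spells C major in first inversion.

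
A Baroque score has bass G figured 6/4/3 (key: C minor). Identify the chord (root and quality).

C minor seventh

The figures 6/4/3 indicate a seventh chord in second inversion.
In second inversion the root lies a fourth above the bass: a fourth above G in C minor is C.
The chord tones are G, Bb, C, Eb, giving C minor seventh.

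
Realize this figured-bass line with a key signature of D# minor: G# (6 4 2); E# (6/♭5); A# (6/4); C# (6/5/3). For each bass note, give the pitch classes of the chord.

G#, A#, C#, E# | E#, G#, Bb, C# | A#, D#, F# | C#, E#, G#, A#

G# (6/4/2): G#, A#, C#, E#.
E# (6/b5/3): E#, G#, Bb, C#.
A# (6/4): A#, D#, F#.
C# (6/5/3): C#, E#, G#, A#.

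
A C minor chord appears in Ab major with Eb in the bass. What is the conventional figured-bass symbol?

Eb is the third of C minor, so the chord is in first inversion.
A triad in first inversion is figured 6/3, conventionally abbreviated 6.

6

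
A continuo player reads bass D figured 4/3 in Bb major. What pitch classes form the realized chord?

D, F, G, Bb

The written figures 4/3 are shorthand for 6/4/3: the 6 is implied.
A third above D in this key is F.
A fourth above D in this key is G.
A sixth above D in this key is Bb.
Together with the bass D, this spells G minor seventh in second inversion.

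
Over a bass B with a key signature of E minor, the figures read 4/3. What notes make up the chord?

B, D, E, G

The written figures 4/3 are shorthand for 6/4/3: the 6 is implied.
A third above B in this key is D.
A fourth above B in this key is E.
A sixth above B in this key is G.
Together with the bass B, this spells E minor seventh in second inversion.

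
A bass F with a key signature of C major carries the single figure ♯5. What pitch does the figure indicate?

C#

Counting 4 letter steps above F lands on C; in C major, that letter is C.
The #5 figure raises it a semitone, giving C#.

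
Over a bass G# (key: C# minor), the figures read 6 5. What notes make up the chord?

G#, B, D#, E

The written figures 6 5 are shorthand for 6/5/3: the 3 is implied.
A third above G# in this key is B.
A fifth above G# in this key is D#.
A sixth above G# in this key is E.
Together with the bass G#, this spells E major seventh in first inversion.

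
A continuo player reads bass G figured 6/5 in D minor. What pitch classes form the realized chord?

The written figures 6/5 are shorthand for 6/5/3: the 3 is implied.
A third above G in this key is Bb.
A fifth above G in this key is D.
A sixth above G in this key is E.
Together with the bass G, this spells E half-diminished seventh in first inversion.

G, Bb, D, E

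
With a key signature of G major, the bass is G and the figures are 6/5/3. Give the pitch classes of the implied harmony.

A third above G in this key is B.
A fifth above G in this key is D.
A sixth above G in this key is E.
Together with the bass G, this spells E minor seventh in first inversion.

G, B, D, E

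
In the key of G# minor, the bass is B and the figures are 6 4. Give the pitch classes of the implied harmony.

A fourth above B in this key is E.
A sixth above B in this key is G#.
Together with the bass B, this spells E major in second inversion.

B, E, G#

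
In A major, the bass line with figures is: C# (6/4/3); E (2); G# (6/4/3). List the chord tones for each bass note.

C# (6/4/3): C#, E, F#, A.
E (6/4/2): E, F#, A, C#.
G# (6/4/3): G#, B, C#, E.

C#, E, F#, A | E, F#, A, C# | G#, B, C#, E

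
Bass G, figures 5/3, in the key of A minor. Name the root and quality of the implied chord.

The figures 5/3 indicate a triad in root position.
In root position the bass is the root, so the root is G.
The chord tones are G, B, D, giving G major.

G major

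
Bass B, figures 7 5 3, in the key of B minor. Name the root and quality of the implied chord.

B minor seventh

The figures 7 5 3 indicate a seventh chord in root position.
In root position the bass is the root, so the root is B.
The chord tones are B, D, F#, A, giving B minor seventh.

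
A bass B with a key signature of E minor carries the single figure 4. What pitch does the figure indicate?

E

Counting 3 letter steps above B lands on E; in E minor, that letter is E.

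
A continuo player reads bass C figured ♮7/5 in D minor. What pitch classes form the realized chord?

The written figures ♮7/5 are shorthand for 7/5/3: the 3 is implied.
A third above C in this key is E.
A fifth above C in this key is G.
A seventh above C in this key is Bb, made natural (B) by the ♮ figure.
Together with the bass C, this spells C major seventh in root position.

C, E, G, B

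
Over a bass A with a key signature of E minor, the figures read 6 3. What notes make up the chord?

A, C, F#

A third above A in this key is C.
A sixth above A in this key is F#.
Together with the bass A, this spells F# diminished in first inversion.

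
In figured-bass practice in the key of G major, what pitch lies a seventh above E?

D

Counting 6 letter steps above E lands on D; in G major, that letter is D.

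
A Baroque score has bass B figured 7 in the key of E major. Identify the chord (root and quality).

The figures 7 indicate a seventh chord in root position.
In root position the bass is the root, so the root is B.
The chord tones are B, D#, F#, A, giving B dominant seventh.

B dominant seventh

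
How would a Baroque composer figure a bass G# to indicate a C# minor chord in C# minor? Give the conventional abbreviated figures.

6/4

G# is the fifth of C# minor, so the chord is in second inversion.
A triad in second inversion is figured 6/4, conventionally abbreviated 6/4.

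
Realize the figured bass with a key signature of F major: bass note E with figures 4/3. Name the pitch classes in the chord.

E, G, A, C

The written figures 4/3 are shorthand for 6/4/3: the 6 is implied.
A third above E in this key is G.
A fourth above E in this key is A.
A sixth above E in this key is C.
Together with the bass E, this spells A minor seventh in second inversion.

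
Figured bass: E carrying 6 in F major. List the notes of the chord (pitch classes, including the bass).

The written figures 6 are shorthand for 6/3: the 3 is implied.
A third above E in this key is G.
A sixth above E in this key is C.
Together with the bass E, this spells C major in first inversion.

E, G, C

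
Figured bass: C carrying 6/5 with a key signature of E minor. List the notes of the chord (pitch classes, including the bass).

The written figures 6/5 are shorthand for 6/5/3: the 3 is implied.
A third above C in this key is E.
A fifth above C in this key is G.
A sixth above C in this key is A.
Together with the bass C, this spells A minor seventh in first inversion.

C, E, G, A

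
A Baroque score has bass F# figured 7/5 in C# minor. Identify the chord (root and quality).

F# minor seventh

The figures 7/5 indicate a seventh chord in root position.
In root position the bass is the root, so the root is F#.
The chord tones are F#, A, C#, E, giving F# minor seventh.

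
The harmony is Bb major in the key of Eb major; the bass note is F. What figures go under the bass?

F is the fifth of Bb major, so the chord is in second inversion.
A triad in second inversion is figured 6/4, conventionally abbreviated 6/4.

6/4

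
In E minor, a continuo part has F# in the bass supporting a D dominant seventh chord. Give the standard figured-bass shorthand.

F# is the third of D dominant seventh, so the chord is in first inversion.
A seventh chord in first inversion is figured 6/5/3, conventionally abbreviated 6/5.

6/5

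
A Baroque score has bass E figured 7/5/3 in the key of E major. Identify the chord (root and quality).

E major seventh

The figures 7/5/3 indicate a seventh chord in root position.
In root position the bass is the root, so the root is E.
The chord tones are E, G#, B, D#, giving E major seventh.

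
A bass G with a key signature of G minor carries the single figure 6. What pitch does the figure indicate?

Counting 5 letter steps above G lands on E; in G minor, that letter is Eb.

Eb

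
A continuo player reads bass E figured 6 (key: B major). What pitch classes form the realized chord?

E, G#, C#

The written figures 6 are shorthand for 6/3: the 3 is implied.
A third above E in this key is G#.
A sixth above E in this key is C#.
Together with the bass E, this spells C# minor in first inversion.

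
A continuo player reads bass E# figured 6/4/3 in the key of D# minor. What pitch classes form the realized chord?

A third above E# in this key is G#.
A fourth above E# in this key is A#.
A sixth above E# in this key is C#.
Together with the bass E#, this spells A# minor seventh in second inversion.

E#, G#, A#, C#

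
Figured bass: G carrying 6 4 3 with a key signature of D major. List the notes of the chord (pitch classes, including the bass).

G, B, C#, E

A third above G in this key is B.
A fourth above G in this key is C#.
A sixth above G in this key is E.
Together with the bass G, this spells C# half-diminished seventh in second inversion.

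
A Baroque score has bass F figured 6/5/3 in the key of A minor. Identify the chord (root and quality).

D minor seventh

The figures 6/5/3 indicate a seventh chord in first inversion.
In first inversion the root lies a sixth above the bass: a sixth above F in A minor is D.
The chord tones are F, A, C, D, giving D minor seventh.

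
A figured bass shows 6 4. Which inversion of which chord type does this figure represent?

triad, second inversion

Intervals of 6/4 above the bass form a triad; the bass is the fifth, so this is second inversion.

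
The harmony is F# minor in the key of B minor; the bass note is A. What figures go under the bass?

A is the third of F# minor, so the chord is in first inversion.
A triad in first inversion is figured 6/3, conventionally abbreviated 6.

6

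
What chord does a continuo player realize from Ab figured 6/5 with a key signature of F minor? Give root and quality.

F minor seventh

The figures 6/5 indicate a seventh chord in first inversion.
In first inversion the root lies a sixth above the bass: a sixth above Ab in F minor is F.
The chord tones are Ab, C, Eb, F, giving F minor seventh.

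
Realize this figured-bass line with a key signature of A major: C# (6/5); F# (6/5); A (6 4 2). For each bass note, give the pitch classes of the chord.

C# (6/5/3): C#, E, G#, A.
F# (6/5/3): F#, A, C#, D.
A (6/4/2): A, B, D, F#.

C#, E, G#, A | F#, A, C#, D | A, B, D, F#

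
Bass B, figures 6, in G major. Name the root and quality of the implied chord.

G major

The figures 6 indicate a triad in first inversion.
In first inversion the root lies a sixth above the bass: a sixth above B in G major is G.
The chord tones are B, D, G, giving G major.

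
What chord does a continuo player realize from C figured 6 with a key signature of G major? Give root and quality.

A minor

The figures 6 indicate a triad in first inversion.
In first inversion the root lies a sixth above the bass: a sixth above C in G major is A.
The chord tones are C, E, A, giving A minor.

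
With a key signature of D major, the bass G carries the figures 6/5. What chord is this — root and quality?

The figures 6/5 indicate a seventh chord in first inversion.
In first inversion the root lies a sixth above the bass: a sixth above G in D major is E.
The chord tones are G, B, D, E, giving E minor seventh.

E minor seventh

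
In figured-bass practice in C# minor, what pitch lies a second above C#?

D#

Counting 1 letter step above C# lands on D; in C# minor, that letter is D#.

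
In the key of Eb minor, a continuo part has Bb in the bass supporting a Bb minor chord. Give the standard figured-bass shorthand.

no figures

Bb is the root of Bb minor, so the chord is in root position.
A triad in root position is figured 5/3, conventionally abbreviated (no figures — root-position triad).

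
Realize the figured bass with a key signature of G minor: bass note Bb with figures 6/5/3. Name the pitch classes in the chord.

Bb, D, F, G

A third above Bb in this key is D.
A fifth above Bb in this key is F.
A sixth above Bb in this key is G.
Together with the bass Bb, this spells G minor seventh in first inversion.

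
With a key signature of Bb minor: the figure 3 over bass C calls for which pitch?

Counting 2 letter steps above C lands on E; in Bb minor, that letter is Eb.

Eb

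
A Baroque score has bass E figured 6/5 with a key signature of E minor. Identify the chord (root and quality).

The figures 6/5 indicate a seventh chord in first inversion.
In first inversion the root lies a sixth above the bass: a sixth above E in E minor is C.
The chord tones are E, G, B, C, giving C major seventh.

C major seventh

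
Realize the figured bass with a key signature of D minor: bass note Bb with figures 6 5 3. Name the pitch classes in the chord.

A third above Bb in this key is D.
A fifth above Bb in this key is F.
A sixth above Bb in this key is G.
Together with the bass Bb, this spells G minor seventh in first inversion.

Bb, D, F, G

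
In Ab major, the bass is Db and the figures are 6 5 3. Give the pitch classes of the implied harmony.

Db, F, Ab, Bb

A third above Db in this key is F.
A fifth above Db in this key is Ab.
A sixth above Db in this key is Bb.
Together with the bass Db, this spells Bb minor seventh in first inversion.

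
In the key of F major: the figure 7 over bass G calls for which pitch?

Counting 6 letter steps above G lands on F; in F major, that letter is F.

F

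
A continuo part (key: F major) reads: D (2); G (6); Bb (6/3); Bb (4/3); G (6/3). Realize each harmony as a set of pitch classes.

D, E, G, Bb | G, Bb, E | Bb, D, G | Bb, D, E, G | G, Bb, E

D (6/4/2): D, E, G, Bb.
G (6/3): G, Bb, E.
Bb (6/3): Bb, D, G.
Bb (6/4/3): Bb, D, E, G.
G (6/3): G, Bb, E.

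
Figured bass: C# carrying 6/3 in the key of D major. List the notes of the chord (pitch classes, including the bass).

A third above C# in this key is E.
A sixth above C# in this key is A.
Together with the bass C#, this spells A major in first inversion.

C#, E, A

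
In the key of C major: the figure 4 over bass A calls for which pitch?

D

Counting 3 letter steps above A lands on D; in C major, that letter is D.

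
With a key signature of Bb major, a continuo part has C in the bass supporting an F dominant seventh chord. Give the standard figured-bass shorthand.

C is the fifth of F dominant seventh, so the chord is in second inversion.
A seventh chord in second inversion is figured 6/4/3, conventionally abbreviated 4/3.

4/3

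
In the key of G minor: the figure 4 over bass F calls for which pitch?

Bb

Counting 3 letter steps above F lands on B; in G minor, that letter is Bb.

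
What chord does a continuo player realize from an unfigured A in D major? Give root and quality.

A major

An unfigured bass indicates a triad in root position.
In root position the bass is the root, so the root is A.
The chord tones are A, C#, E, giving A major.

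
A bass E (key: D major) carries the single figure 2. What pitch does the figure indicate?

Counting 1 letter step above E lands on F; in D major, that letter is F#.

F#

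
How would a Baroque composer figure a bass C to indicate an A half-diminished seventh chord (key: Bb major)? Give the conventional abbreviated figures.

6/5

C is the third of A half-diminished seventh, so the chord is in first inversion.
A seventh chord in first inversion is figured 6/5/3, conventionally abbreviated 6/5.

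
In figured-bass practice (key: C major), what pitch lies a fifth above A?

Counting 4 letter steps above A lands on E; in C major, that letter is E.

E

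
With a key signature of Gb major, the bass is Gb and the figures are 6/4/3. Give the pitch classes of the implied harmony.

A third above Gb in this key is Bb.
A fourth above Gb in this key is Cb.
A sixth above Gb in this key is Eb.
Together with the bass Gb, this spells Cb major seventh in second inversion.

Gb, Bb, Cb, Eb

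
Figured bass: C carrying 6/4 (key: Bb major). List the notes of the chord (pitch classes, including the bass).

C, F, A

A fourth above C in this key is F.
A sixth above C in this key is A.
Together with the bass C, this spells F major in second inversion.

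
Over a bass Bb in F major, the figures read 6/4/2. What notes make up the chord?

Bb, C, E, G

A second above Bb in this key is C.
A fourth above Bb in this key is E.
A sixth above Bb in this key is G.
Together with the bass Bb, this spells C dominant seventh in third inversion.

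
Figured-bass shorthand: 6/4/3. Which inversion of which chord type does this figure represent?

seventh chord, second inversion

Intervals of 6/4/3 above the bass form a seventh chord; the bass is the fifth, so this is second inversion.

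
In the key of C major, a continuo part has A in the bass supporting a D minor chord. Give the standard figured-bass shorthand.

6/4

A is the fifth of D minor, so the chord is in second inversion.
A triad in second inversion is figured 6/4, conventionally abbreviated 6/4.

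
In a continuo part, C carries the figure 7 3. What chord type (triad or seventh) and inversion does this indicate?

7 3 is shorthand for 7/5/3.
Intervals of 7/5/3 above the bass form a seventh chord; the bass is the root, so this is root position.

seventh chord, root position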